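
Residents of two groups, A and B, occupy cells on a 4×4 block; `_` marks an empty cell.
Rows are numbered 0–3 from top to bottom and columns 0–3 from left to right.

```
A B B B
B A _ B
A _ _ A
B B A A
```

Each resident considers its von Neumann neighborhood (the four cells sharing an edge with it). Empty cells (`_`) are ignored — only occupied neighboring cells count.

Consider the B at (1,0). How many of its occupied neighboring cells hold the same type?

0

Occupied neighbors of (1,0): (0,0)=A, (2,0)=A, (1,1)=A.
Same type (B): 0 of 3.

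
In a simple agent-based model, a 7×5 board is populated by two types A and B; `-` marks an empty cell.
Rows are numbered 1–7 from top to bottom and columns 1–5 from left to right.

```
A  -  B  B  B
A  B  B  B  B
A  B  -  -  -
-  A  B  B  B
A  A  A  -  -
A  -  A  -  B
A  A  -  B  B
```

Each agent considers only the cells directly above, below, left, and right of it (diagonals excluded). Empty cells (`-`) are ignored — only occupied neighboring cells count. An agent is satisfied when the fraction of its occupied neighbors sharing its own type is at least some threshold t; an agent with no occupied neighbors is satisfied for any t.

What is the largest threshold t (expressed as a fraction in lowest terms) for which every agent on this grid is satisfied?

(1,1)A 1/1
(1,3)B 2/2
(1,4)B 3/3
(1,5)B 2/2
(2,1)A 2/3
(2,2)B 2/3
(2,3)B 3/3
(2,4)B 3/3
(2,5)B 2/2
(3,1)A 1/2
(3,2)B 1/3
(4,2)A 1/3
(4,3)B 1/3
(4,4)B 2/2
(4,5)B 1/1
(5,1)A 2/2
(5,2)A 3/3
(5,3)A 2/3
(6,1)A 2/2
(6,3)A 1/1
(6,5)B 1/1
(7,1)A 2/2
(7,2)A 1/1
(7,4)B 1/1
(7,5)B 2/2
The smallest same-type fraction is 1/3 at (3,2), which reduces to 1/3. Any threshold above that leaves this agent unsatisfied.

1/3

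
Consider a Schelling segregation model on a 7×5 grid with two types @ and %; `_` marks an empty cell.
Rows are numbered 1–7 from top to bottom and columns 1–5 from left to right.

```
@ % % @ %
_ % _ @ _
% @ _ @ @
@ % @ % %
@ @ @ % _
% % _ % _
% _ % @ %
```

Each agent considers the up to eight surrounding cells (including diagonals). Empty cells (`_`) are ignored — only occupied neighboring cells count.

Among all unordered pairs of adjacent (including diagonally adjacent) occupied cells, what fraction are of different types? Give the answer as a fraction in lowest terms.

8/15

Scan each occupied cell's neighbors to the right and below (and the two forward diagonals) so each pair is counted once.
From row 1: 6 unlike of 10 pairs (running 6/10).
From row 2: 1 unlike of 4 pairs (running 7/14).
From row 3: 7 unlike of 12 pairs (running 14/26).
From row 4: 8 unlike of 15 pairs (running 22/41).
From row 5: 7 unlike of 10 pairs (running 29/51).
From row 6: 1 unlike of 7 pairs (running 30/58).
From row 7: 2 unlike of 2 pairs (running 32/60).
Total adjacent occupied pairs: 60; unlike-type pairs: 32.
32/60 reduces to 8/15.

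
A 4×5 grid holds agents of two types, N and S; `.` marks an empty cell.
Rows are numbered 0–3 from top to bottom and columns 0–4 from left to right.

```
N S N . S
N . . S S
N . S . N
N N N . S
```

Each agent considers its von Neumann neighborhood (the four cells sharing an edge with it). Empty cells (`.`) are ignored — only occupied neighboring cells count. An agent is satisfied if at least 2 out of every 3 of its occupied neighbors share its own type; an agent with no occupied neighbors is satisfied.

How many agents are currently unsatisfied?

(0,0)N 1/2 unhappy
(0,1)S 0/2 unhappy
(0,2)N 0/1 unhappy
(0,4)S 1/1 ok
(1,0)N 2/2 ok
(1,3)S 1/1 ok
(1,4)S 2/3 ok
(2,0)N 2/2 ok
(2,2)S 0/1 unhappy
(2,4)N 0/2 unhappy
(3,0)N 2/2 ok
(3,1)N 2/2 ok
(3,2)N 1/2 unhappy
(3,4)S 0/1 unhappy
Unsatisfied: (0,0), (0,1), (0,2), (2,2), (2,4), (3,2), (3,4) — 7 in total.

7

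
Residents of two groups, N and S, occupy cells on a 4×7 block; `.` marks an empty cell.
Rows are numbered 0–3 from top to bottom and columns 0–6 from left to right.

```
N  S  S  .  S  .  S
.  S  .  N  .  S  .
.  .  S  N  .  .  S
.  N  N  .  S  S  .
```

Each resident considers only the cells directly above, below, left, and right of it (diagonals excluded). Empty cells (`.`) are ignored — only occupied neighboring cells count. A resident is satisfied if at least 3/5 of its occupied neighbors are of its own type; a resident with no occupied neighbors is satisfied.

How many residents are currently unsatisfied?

4

(0,0)N 0/1 ✗
(0,1)S 2/3 ✓
(0,2)S 1/1 ✓
(0,4)S 0/0 ✓
(0,6)S 0/0 ✓
(1,1)S 1/1 ✓
(1,3)N 1/1 ✓
(1,5)S 0/0 ✓
(2,2)S 0/2 ✗
(2,3)N 1/2 ✗
(2,6)S 0/0 ✓
(3,1)N 1/1 ✓
(3,2)N 1/2 ✗
(3,4)S 1/1 ✓
(3,5)S 1/1 ✓
Unsatisfied: (0,0), (2,2), (2,3), (3,2) — 4 in total.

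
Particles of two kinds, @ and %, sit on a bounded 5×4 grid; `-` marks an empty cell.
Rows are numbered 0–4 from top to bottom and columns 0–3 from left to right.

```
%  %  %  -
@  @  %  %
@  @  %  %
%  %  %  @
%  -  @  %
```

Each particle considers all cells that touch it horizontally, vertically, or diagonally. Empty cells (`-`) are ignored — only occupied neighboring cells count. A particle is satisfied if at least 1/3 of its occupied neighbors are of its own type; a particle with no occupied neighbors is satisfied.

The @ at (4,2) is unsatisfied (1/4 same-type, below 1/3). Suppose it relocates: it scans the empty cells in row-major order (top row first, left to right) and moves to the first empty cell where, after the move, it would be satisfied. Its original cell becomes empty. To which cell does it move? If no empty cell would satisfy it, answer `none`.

Vacating (4,2). Empty cells in order:
  (0,3): 0/3 same-type → still unsatisfied.
  (4,1): 0/4 same-type → still unsatisfied.

none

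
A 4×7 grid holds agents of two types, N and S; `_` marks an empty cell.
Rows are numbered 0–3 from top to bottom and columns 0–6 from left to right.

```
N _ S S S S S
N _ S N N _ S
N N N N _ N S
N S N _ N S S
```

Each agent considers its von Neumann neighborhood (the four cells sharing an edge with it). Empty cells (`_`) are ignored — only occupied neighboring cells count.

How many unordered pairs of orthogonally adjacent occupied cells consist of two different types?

10

Scan each occupied cell's neighbors to the right and below so each pair is counted once.
Row 0: N(0,0)–N(1,0)= S(0,2)–S(0,3)= S(0,2)–S(1,2)= S(0,3)–S(0,4)= S(0,3)–N(1,3)≠ S(0,4)–S(0,5)= S(0,4)–N(1,4)≠ S(0,5)–S(0,6)= S(0,6)–S(1,6)=  → 2/9 unlike.
Row 1: N(1,0)–N(2,0)= S(1,2)–N(1,3)≠ S(1,2)–N(2,2)≠ N(1,3)–N(1,4)= N(1,3)–N(2,3)= S(1,6)–S(2,6)=  → 2/6 unlike.
Row 2: N(2,0)–N(2,1)= N(2,0)–N(3,0)= N(2,1)–N(2,2)= N(2,1)–S(3,1)≠ N(2,2)–N(2,3)= N(2,2)–N(3,2)= N(2,5)–S(2,6)≠ N(2,5)–S(3,5)≠ S(2,6)–S(3,6)=  → 3/9 unlike.
Row 3: N(3,0)–S(3,1)≠ S(3,1)–N(3,2)≠ N(3,4)–S(3,5)≠ S(3,5)–S(3,6)=  → 3/4 unlike.
Total adjacent occupied pairs: 28; unlike-type pairs: 10.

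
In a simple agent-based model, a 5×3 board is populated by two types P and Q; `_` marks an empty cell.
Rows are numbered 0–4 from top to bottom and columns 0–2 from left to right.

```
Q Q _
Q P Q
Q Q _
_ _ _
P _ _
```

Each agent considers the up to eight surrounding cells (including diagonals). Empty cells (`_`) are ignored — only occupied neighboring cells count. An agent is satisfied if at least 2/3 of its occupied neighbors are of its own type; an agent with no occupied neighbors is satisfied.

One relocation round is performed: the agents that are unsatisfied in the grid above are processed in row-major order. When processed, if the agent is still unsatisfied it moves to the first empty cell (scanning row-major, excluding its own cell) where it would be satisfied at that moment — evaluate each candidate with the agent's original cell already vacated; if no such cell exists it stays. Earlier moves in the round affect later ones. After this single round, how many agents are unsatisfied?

Initially unsatisfied (in order): (1,1).
  (1,1) → (4,1).
Resulting grid:
Q Q _
Q _ Q
Q Q _
_ _ _
P P _
All satisfied now.

0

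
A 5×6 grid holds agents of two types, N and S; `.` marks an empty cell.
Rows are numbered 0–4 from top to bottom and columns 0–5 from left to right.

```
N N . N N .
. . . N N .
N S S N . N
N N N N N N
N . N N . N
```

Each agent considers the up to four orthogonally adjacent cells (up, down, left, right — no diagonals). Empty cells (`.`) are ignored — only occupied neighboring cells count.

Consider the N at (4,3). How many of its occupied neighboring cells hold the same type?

2

Occupied neighbors of (4,3): (3,3)=N, (4,2)=N.
Same type (N): 2 of 2.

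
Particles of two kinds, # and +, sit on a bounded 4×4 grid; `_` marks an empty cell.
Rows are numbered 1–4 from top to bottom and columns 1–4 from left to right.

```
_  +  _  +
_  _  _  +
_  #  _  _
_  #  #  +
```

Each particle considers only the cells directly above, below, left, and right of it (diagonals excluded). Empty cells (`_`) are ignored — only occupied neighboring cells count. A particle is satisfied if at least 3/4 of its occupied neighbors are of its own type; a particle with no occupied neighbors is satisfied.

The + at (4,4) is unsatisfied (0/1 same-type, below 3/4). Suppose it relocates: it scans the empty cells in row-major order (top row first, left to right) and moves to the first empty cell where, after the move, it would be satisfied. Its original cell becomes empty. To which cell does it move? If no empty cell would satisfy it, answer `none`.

Vacating (4,4). Empty cells in order:
  (1,1): 1/1 same-type → satisfied — stop here.

(1,1)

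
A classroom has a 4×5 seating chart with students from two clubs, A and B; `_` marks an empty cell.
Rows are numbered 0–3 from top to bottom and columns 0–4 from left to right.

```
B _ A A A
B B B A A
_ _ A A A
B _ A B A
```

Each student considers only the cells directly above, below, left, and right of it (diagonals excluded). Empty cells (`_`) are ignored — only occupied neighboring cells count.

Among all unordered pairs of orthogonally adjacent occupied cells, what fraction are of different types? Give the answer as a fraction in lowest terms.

3/10

Scan each occupied cell's neighbors to the right and below so each pair is counted once.
From row 0: 1 unlike of 6 pairs (running 1/6).
From row 1: 2 unlike of 7 pairs (running 3/13).
From row 2: 1 unlike of 5 pairs (running 4/18).
From row 3: 2 unlike of 2 pairs (running 6/20).
Total adjacent occupied pairs: 20; unlike-type pairs: 6.
6/20 reduces to 3/10.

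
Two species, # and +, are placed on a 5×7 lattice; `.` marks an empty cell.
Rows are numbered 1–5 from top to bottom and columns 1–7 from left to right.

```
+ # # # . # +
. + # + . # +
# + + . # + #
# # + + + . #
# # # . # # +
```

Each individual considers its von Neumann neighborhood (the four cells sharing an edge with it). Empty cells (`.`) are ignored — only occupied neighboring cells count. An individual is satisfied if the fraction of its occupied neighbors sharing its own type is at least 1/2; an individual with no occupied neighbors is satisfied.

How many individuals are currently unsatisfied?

Row 1: (1,1)+ 0/1 unhappy · (1,2)# 1/3 unhappy · (1,3)# 3/3 ok · (1,4)# 1/2 ok · (1,6)# 1/2 ok · (1,7)+ 1/2 ok
Row 2: (2,2)+ 1/3 unhappy · (2,3)# 1/4 unhappy · (2,4)+ 0/2 unhappy · (2,6)# 1/3 unhappy · (2,7)+ 1/3 unhappy
Row 3: (3,1)# 1/2 ok · (3,2)+ 2/4 ok · (3,3)+ 2/3 ok · (3,5)# 0/2 unhappy · (3,6)+ 0/3 unhappy · (3,7)# 1/3 unhappy
Row 4: (4,1)# 3/3 ok · (4,2)# 2/4 ok · (4,3)+ 2/4 ok · (4,4)+ 2/2 ok · (4,5)+ 1/3 unhappy · (4,7)# 1/2 ok
Row 5: (5,1)# 2/2 ok · (5,2)# 3/3 ok · (5,3)# 1/2 ok · (5,5)# 1/2 ok · (5,6)# 1/2 ok · (5,7)+ 0/2 unhappy
Unsatisfied: (1,1), (1,2), (2,2), (2,3), (2,4), (2,6), (2,7), (3,5), (3,6), (3,7), (4,5), (5,7) — 12 in total.

12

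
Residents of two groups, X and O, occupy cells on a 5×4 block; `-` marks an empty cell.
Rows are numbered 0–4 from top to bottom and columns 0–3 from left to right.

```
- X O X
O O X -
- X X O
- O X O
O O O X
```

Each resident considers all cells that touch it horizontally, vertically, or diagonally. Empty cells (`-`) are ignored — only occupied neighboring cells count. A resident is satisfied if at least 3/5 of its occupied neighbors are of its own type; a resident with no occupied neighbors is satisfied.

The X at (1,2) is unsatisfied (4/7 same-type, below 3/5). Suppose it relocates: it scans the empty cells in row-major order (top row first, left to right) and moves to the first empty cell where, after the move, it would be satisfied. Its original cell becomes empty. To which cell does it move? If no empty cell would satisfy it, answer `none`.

Vacating (1,2). Empty cells in order:
  (0,0): 1/3 same-type → still unsatisfied.
  (1,3): 2/4 same-type → still unsatisfied.
  (2,0): 1/4 same-type → still unsatisfied.
  (3,0): 1/4 same-type → still unsatisfied.

none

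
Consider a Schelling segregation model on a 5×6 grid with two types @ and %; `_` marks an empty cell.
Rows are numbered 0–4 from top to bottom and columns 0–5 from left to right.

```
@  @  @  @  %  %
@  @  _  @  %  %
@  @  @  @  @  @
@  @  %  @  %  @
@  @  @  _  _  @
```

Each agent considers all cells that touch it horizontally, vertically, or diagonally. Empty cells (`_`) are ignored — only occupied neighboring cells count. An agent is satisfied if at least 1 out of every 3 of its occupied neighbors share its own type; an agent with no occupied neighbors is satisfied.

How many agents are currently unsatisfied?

(0,0)@ 3/3 satisfied
(0,1)@ 4/4 satisfied
(0,2)@ 4/4 satisfied
(0,3)@ 2/4 satisfied
(0,4)% 3/5 satisfied
(0,5)% 3/3 satisfied
(1,0)@ 5/5 satisfied
(1,1)@ 7/7 satisfied
(1,3)@ 5/7 satisfied
(1,4)% 3/8 satisfied
(1,5)% 3/5 satisfied
(2,0)@ 5/5 satisfied
(2,1)@ 6/7 satisfied
(2,2)@ 6/7 satisfied
(2,3)@ 4/7 satisfied
(2,4)@ 5/8 satisfied
(2,5)@ 2/5 satisfied
(3,0)@ 5/5 satisfied
(3,1)@ 7/8 satisfied
(3,2)% 0/7 not
(3,3)@ 4/6 satisfied
(3,4)% 0/6 not
(3,5)@ 3/4 satisfied
(4,0)@ 3/3 satisfied
(4,1)@ 4/5 satisfied
(4,2)@ 3/4 satisfied
(4,5)@ 1/2 satisfied
Unsatisfied: (3,2), (3,4) — 2 in total.

2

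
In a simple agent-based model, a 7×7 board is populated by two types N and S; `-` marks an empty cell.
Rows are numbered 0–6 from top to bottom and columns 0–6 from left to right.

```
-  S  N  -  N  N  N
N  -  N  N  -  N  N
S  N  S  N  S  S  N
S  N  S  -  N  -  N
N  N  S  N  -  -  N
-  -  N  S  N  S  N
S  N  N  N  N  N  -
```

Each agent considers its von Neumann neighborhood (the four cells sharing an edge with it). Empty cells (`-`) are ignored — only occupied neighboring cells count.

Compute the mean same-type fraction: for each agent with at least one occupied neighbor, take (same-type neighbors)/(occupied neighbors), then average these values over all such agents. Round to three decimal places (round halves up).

(0,1)S 0/1
(0,2)N 1/2
(0,4)N 1/1
(0,5)N 3/3
(0,6)N 2/2
(1,0)N 0/1
(1,2)N 2/3
(1,3)N 2/2
(1,5)N 2/3
(1,6)N 3/3
(2,0)S 1/3
(2,1)N 1/3
(2,2)S 1/4
(2,3)N 1/3
(2,4)S 1/3
(2,5)S 1/3
(2,6)N 2/3
(3,0)S 1/3
(3,1)N 2/4
(3,2)S 2/3
(3,4)N 0/1
(3,6)N 2/2
(4,0)N 1/2
(4,1)N 2/3
(4,2)S 1/4
(4,3)N 0/2
(4,6)N 2/2
(5,2)N 1/3
(5,3)S 0/4
(5,4)N 1/3
(5,5)S 0/3
(5,6)N 1/2
(6,0)S 0/1
(6,1)N 1/2
(6,2)N 3/3
(6,3)N 2/3
(6,4)N 3/3
(6,5)N 1/2
Sum over 38 agents: 0/1 + 1/2 + 1/1 + 3/3 + 2/2 + 0/1 + 2/3 + 2/2 + 2/3 + 3/3 + 1/3 + 1/3 + 1/4 + 1/3 + 1/3 + 1/3 + 2/3 + 1/3 + 2/4 + 2/3 + 0/1 + 2/2 + 1/2 + 2/3 + 1/4 + 0/2 + 2/2 + 1/3 + 0/4 + 1/3 + 0/3 + 1/2 + 0/1 + 1/2 + 3/3 + 2/3 + 3/3 + 1/2 = 115/6; mean = 115/6 ÷ 38 = 115/228 = 0.504385… → 0.504.

0.504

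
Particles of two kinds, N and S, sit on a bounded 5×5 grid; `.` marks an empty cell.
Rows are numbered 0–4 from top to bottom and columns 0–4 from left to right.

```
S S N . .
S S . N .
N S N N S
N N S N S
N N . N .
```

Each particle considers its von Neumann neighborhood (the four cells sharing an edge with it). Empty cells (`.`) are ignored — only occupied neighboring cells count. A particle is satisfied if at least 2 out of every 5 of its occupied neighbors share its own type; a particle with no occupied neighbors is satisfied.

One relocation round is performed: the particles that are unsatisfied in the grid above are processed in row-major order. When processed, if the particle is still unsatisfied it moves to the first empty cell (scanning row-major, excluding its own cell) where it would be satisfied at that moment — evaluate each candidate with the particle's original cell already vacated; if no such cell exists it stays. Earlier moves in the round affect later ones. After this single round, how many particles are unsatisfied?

0

Initially unsatisfied (in order): (0,2), (2,0), (2,1), (2,2), (3,2).
  (0,2) → (0,3).
  (2,0) → (0,2).
  (2,1) → (1,4).
  (2,2): now satisfied by earlier moves; stays.
  (3,2) → (0,4).
Resulting grid:
S S N N S
S S . N S
. . N N S
N N . N S
N N . N .
All satisfied now.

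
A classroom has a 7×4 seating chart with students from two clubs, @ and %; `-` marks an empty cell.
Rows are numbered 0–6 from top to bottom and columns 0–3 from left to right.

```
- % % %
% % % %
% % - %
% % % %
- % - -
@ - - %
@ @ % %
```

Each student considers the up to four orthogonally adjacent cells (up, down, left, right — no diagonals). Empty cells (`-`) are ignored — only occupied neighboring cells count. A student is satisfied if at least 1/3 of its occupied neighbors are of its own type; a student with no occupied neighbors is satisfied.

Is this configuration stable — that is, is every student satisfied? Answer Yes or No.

Row 0: (0,1)% 2/2 ✓ · (0,2)% 3/3 ✓ · (0,3)% 2/2 ✓
Row 1: (1,0)% 2/2 ✓ · (1,1)% 4/4 ✓ · (1,2)% 3/3 ✓ · (1,3)% 3/3 ✓
Row 2: (2,0)% 3/3 ✓ · (2,1)% 3/3 ✓ · (2,3)% 2/2 ✓
Row 3: (3,0)% 2/2 ✓ · (3,1)% 4/4 ✓ · (3,2)% 2/2 ✓ · (3,3)% 2/2 ✓
Row 4: (4,1)% 1/1 ✓
Row 5: (5,0)@ 1/1 ✓ · (5,3)% 1/1 ✓
Row 6: (6,0)@ 2/2 ✓ · (6,1)@ 1/2 ✓ · (6,2)% 1/2 ✓ · (6,3)% 2/2 ✓
All meet the threshold, so the configuration is stable.

Yes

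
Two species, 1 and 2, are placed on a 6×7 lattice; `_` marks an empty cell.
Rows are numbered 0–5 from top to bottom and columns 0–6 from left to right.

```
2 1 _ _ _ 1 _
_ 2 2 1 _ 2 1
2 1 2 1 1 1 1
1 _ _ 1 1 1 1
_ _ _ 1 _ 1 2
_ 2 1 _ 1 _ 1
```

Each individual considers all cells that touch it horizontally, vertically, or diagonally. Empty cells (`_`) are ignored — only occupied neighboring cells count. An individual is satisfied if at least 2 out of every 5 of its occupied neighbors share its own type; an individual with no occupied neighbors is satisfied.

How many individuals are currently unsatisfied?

8

Row 0: (0,0)2 1/2 satisfied · (0,1)1 0/3 not · (0,5)1 1/2 satisfied
Row 1: (1,1)2 4/6 satisfied · (1,2)2 2/6 not · (1,3)1 2/4 satisfied · (1,5)2 0/5 not · (1,6)1 3/4 satisfied
Row 2: (2,0)2 1/3 not · (2,1)1 1/5 not · (2,2)2 2/6 not · (2,3)1 4/6 satisfied · (2,4)1 6/7 satisfied · (2,5)1 6/7 satisfied · (2,6)1 4/5 satisfied
Row 3: (3,0)1 1/2 satisfied · (3,3)1 4/5 satisfied · (3,4)1 7/7 satisfied · (3,5)1 6/7 satisfied · (3,6)1 4/5 satisfied
Row 4: (4,3)1 4/4 satisfied · (4,5)1 5/6 satisfied · (4,6)2 0/4 not
Row 5: (5,1)2 0/1 not · (5,2)1 1/2 satisfied · (5,4)1 2/2 satisfied · (5,6)1 1/2 satisfied
Unsatisfied: (0,1), (1,2), (1,5), (2,0), (2,1), (2,2), (4,6), (5,1) — 8 in total.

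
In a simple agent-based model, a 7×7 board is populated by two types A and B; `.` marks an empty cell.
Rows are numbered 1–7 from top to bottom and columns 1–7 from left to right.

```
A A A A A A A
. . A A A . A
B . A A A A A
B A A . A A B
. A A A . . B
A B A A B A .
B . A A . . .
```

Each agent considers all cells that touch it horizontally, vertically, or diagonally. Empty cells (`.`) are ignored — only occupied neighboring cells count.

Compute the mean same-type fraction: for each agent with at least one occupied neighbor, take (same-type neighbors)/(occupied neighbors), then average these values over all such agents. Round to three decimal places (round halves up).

0.749

Row 1: (1,1)A 1/1 · (1,2)A 3/3 · (1,3)A 4/4 · (1,4)A 5/5 · (1,5)A 4/4 · (1,6)A 4/4 · (1,7)A 2/2
Row 2: (2,3)A 6/6 · (2,4)A 8/8 · (2,5)A 7/7 · (2,7)A 4/4
Row 3: (3,1)B 1/2 · (3,3)A 5/5 · (3,4)A 7/7 · (3,5)A 6/6 · (3,6)A 6/7 · (3,7)A 3/4
Row 4: (4,1)B 1/3 · (4,2)A 4/6 · (4,3)A 6/6 · (4,5)A 5/5 · (4,6)A 4/6 · (4,7)B 1/4
Row 5: (5,2)A 5/7 · (5,3)A 6/7 · (5,4)A 5/6 · (5,7)B 1/3
Row 6: (6,1)A 1/3 · (6,2)B 1/6 · (6,3)A 6/7 · (6,4)A 5/6 · (6,5)B 0/4 · (6,6)A 0/2
Row 7: (7,1)B 1/2 · (7,3)A 3/4 · (7,4)A 3/4
Sum over 36 agents: 1/1 + 3/3 + 4/4 + 5/5 + 4/4 + 4/4 + 2/2 + 6/6 + 8/8 + 7/7 + 4/4 + 1/2 + 5/5 + 7/7 + 6/6 + 6/7 + 3/4 + 1/3 + 4/6 + 6/6 + 5/5 + 4/6 + 1/4 + 5/7 + 6/7 + 5/6 + 1/3 + 1/3 + 1/6 + 6/7 + 5/6 + 0/4 + 0/2 + 1/2 + 3/4 + 3/4 = 566/21; mean = 566/21 ÷ 36 = 283/378 = 0.748677… → 0.749.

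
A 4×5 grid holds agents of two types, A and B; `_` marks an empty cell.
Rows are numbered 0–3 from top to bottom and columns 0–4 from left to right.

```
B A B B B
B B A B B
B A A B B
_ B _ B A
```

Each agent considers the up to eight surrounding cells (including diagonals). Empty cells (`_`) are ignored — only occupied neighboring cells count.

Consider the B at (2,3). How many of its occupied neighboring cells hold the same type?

4

Occupied neighbors of (2,3): (1,2)=A, (1,3)=B, (1,4)=B, (2,2)=A, (2,4)=B, (3,3)=B, (3,4)=A.
Same type (B): 4 of 7.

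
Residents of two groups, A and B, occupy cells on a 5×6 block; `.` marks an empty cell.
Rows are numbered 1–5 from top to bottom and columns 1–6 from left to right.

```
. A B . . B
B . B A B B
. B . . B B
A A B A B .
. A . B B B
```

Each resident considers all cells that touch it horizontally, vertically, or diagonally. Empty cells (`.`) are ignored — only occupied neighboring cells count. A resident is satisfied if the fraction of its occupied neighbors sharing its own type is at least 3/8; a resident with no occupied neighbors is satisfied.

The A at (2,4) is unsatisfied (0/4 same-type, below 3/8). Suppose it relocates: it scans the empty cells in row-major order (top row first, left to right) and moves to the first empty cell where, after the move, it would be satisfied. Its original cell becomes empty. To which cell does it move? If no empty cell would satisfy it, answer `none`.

(1,1)

Vacating (2,4). Empty cells in order:
  (1,1): 1/2 same-type → satisfied — stop here.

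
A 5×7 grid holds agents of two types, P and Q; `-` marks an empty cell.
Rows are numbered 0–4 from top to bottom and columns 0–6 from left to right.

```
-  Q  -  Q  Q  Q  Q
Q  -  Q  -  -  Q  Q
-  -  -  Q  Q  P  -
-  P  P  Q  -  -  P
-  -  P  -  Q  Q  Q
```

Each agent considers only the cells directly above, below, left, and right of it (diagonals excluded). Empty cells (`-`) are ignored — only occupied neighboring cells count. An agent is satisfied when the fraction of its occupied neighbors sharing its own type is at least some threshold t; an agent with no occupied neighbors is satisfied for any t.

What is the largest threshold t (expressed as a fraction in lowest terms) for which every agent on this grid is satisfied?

(0,1)Q — no occupied neighbors
(0,3)Q 1/1
(0,4)Q 2/2
(0,5)Q 3/3
(0,6)Q 2/2
(1,0)Q — no occupied neighbors
(1,2)Q — no occupied neighbors
(1,5)Q 2/3
(1,6)Q 2/2
(2,3)Q 2/2
(2,4)Q 1/2
(2,5)P 0/2
(3,1)P 1/1
(3,2)P 2/3
(3,3)Q 1/2
(3,6)P 0/1
(4,2)P 1/1
(4,4)Q 1/1
(4,5)Q 2/2
(4,6)Q 1/2
The smallest same-type fraction is 0/2 at (2,5), which reduces to 0/1. Any threshold above that leaves this agent unsatisfied.

0/1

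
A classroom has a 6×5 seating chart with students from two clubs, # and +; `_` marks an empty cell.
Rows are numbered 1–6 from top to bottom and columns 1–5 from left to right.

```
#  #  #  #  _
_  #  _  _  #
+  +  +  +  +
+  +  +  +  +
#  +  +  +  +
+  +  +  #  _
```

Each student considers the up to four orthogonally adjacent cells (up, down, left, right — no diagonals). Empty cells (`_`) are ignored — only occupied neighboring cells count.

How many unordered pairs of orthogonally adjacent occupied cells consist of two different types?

7

Scan each occupied cell's neighbors to the right and below so each pair is counted once.
From row 1: 0 unlike of 4 pairs (running 0/4).
From row 2: 2 unlike of 2 pairs (running 2/6).
From row 3: 0 unlike of 9 pairs (running 2/15).
From row 4: 1 unlike of 9 pairs (running 3/24).
From row 5: 3 unlike of 8 pairs (running 6/32).
From row 6: 1 unlike of 3 pairs (running 7/35).
Total adjacent occupied pairs: 35; unlike-type pairs: 7.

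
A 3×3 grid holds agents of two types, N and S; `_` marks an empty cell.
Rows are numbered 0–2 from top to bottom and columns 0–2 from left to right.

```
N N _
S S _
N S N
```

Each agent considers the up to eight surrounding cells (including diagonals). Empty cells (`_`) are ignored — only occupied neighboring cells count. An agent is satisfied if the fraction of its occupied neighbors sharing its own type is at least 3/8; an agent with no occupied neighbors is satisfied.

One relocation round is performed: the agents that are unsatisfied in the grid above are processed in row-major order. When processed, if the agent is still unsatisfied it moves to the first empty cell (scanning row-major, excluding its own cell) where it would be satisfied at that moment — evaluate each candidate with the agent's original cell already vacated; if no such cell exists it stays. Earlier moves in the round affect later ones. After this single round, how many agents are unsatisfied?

Initially unsatisfied (in order): (0,0), (0,1), (1,1), (2,0), (2,2).
  (0,0) → (0,2).
  (0,1) → (1,2).
  (1,1) → (0,0).
  (2,0) → (0,1).
  (2,2): now satisfied by earlier moves; stays.
Resulting grid:
S N N
S _ N
_ S N
Unsatisfied now: (2,1).

1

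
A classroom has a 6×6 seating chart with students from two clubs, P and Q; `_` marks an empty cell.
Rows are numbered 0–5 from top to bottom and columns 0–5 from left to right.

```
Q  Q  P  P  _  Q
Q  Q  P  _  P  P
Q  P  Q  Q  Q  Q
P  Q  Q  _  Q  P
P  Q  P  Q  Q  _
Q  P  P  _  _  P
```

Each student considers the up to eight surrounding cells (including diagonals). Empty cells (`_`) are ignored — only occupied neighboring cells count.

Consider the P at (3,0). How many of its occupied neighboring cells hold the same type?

2

Occupied neighbors of (3,0): (2,0)=Q, (2,1)=P, (3,1)=Q, (4,0)=P, (4,1)=Q.
Same type (P): 2 of 5.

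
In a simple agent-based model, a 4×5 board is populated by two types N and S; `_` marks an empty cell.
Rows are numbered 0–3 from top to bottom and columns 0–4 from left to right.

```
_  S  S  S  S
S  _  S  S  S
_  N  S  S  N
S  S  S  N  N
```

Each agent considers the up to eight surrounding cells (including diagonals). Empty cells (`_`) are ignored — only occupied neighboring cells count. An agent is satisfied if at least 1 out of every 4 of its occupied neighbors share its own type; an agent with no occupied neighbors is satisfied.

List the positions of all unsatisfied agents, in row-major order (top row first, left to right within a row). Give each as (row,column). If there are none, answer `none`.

(2,1)

Row 0: (0,1)S 3/3 ok · (0,2)S 4/4 ok · (0,3)S 5/5 ok · (0,4)S 3/3 ok
Row 1: (1,0)S 1/2 ok · (1,2)S 6/7 ok · (1,3)S 7/8 ok · (1,4)S 4/5 ok
Row 2: (2,1)N 0/6 unhappy · (2,2)S 5/7 ok · (2,3)S 5/8 ok · (2,4)N 2/5 ok
Row 3: (3,0)S 1/2 ok · (3,1)S 3/4 ok · (3,2)S 3/5 ok · (3,3)N 2/5 ok · (3,4)N 2/3 ok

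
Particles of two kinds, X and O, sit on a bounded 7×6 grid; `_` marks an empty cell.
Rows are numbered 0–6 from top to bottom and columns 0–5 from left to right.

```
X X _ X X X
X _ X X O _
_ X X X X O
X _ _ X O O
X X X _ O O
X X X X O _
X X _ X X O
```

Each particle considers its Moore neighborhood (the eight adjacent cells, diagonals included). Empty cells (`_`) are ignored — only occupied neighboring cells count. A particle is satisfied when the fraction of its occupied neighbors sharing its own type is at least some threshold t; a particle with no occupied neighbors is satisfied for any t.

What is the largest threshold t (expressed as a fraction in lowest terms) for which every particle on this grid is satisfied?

Row 0: (0,0)X 2/2 · (0,1)X 3/3 · (0,3)X 3/4 · (0,4)X 3/4 · (0,5)X 1/2
Row 1: (1,0)X 3/3 · (1,2)X 6/6 · (1,3)X 6/7 · (1,4)O 1/7
Row 2: (2,1)X 4/4 · (2,2)X 5/5 · (2,3)X 5/7 · (2,4)X 3/7 · (2,5)O 3/4
Row 3: (3,0)X 3/3 · (3,3)X 4/6 · (3,4)O 4/7 · (3,5)O 4/5
Row 4: (4,0)X 4/4 · (4,1)X 6/6 · (4,2)X 5/5 · (4,4)O 4/6 · (4,5)O 4/4
Row 5: (5,0)X 5/5 · (5,1)X 7/7 · (5,2)X 6/6 · (5,3)X 4/6 · (5,4)O 3/6
Row 6: (6,0)X 3/3 · (6,1)X 4/4 · (6,3)X 3/4 · (6,4)X 2/4 · (6,5)O 1/2
The smallest same-type fraction is 1/7 at (1,4), which reduces to 1/7. Any threshold above that leaves this particle unsatisfied.

1/7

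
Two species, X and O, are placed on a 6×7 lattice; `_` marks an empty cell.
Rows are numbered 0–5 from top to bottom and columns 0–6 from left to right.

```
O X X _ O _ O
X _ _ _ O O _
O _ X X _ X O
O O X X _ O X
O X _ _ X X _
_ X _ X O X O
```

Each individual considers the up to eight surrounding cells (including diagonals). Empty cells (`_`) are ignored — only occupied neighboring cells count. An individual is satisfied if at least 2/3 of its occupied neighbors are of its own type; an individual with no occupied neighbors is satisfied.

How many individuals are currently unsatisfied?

(0,0)O 0/2 not
(0,1)X 2/3 satisfied
(0,2)X 1/1 satisfied
(0,4)O 2/2 satisfied
(0,6)O 1/1 satisfied
(1,0)X 1/3 not
(1,4)O 2/4 not
(1,5)O 4/5 satisfied
(2,0)O 2/3 satisfied
(2,2)X 3/4 satisfied
(2,3)X 3/4 satisfied
(2,5)X 1/5 not
(2,6)O 2/4 not
(3,0)O 3/4 satisfied
(3,1)O 3/6 not
(3,2)X 4/5 satisfied
(3,3)X 4/4 satisfied
(3,5)O 1/5 not
(3,6)X 2/4 not
(4,0)O 2/4 not
(4,1)X 2/5 not
(4,4)X 4/6 satisfied
(4,5)X 3/6 not
(5,1)X 1/2 not
(5,3)X 1/2 not
(5,4)O 0/4 not
(5,5)X 2/4 not
(5,6)O 0/2 not
Unsatisfied: (0,0), (1,0), (1,4), (2,5), (2,6), (3,1), (3,5), (3,6), (4,0), (4,1), (4,5), (5,1), (5,3), (5,4), (5,5), (5,6) — 16 in total.

16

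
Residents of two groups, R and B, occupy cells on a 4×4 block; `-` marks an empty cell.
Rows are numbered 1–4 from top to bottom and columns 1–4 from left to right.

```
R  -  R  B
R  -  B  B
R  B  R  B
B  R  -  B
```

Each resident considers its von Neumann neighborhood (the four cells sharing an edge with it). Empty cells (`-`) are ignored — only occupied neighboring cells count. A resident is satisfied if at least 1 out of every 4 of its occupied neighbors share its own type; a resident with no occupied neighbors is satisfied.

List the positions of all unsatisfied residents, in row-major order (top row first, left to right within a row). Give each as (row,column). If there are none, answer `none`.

(1,1)R 1/1 ✓
(1,3)R 0/2 ✗
(1,4)B 1/2 ✓
(2,1)R 2/2 ✓
(2,3)B 1/3 ✓
(2,4)B 3/3 ✓
(3,1)R 1/3 ✓
(3,2)B 0/3 ✗
(3,3)R 0/3 ✗
(3,4)B 2/3 ✓
(4,1)B 0/2 ✗
(4,2)R 0/2 ✗
(4,4)B 1/1 ✓

(1,3), (3,2), (3,3), (4,1), (4,2)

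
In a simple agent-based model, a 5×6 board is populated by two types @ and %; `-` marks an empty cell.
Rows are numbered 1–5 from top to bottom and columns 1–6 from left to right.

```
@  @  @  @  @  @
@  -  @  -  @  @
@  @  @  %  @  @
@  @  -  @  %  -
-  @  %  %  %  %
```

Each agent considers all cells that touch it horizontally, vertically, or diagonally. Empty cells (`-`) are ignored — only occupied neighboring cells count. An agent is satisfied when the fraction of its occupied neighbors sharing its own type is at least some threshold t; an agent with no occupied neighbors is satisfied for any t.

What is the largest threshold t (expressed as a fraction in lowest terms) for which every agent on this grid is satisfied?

Row 1: (1,1)@ 2/2 · (1,2)@ 4/4 · (1,3)@ 3/3 · (1,4)@ 4/4 · (1,5)@ 4/4 · (1,6)@ 3/3
Row 2: (2,1)@ 4/4 · (2,3)@ 5/6 · (2,5)@ 6/7 · (2,6)@ 5/5
Row 3: (3,1)@ 4/4 · (3,2)@ 6/6 · (3,3)@ 4/5 · (3,4)% 1/6 · (3,5)@ 4/6 · (3,6)@ 3/4
Row 4: (4,1)@ 4/4 · (4,2)@ 5/6 · (4,4)@ 2/7 · (4,5)% 4/7
Row 5: (5,2)@ 2/3 · (5,3)% 1/4 · (5,4)% 3/4 · (5,5)% 3/4 · (5,6)% 2/2
The smallest same-type fraction is 1/6 at (3,4), which reduces to 1/6. Any threshold above that leaves this agent unsatisfied.

1/6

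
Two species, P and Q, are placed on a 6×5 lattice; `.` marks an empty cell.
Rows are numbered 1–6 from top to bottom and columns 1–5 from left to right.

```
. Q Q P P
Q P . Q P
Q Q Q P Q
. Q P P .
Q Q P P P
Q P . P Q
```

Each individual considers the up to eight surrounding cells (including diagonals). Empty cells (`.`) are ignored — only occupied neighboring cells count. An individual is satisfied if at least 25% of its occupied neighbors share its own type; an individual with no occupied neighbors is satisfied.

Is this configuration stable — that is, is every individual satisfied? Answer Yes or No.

No

Row 1: (1,2)Q 2/3 ✓ · (1,3)Q 2/4 ✓ · (1,4)P 2/4 ✓ · (1,5)P 2/3 ✓
Row 2: (2,1)Q 3/4 ✓ · (2,2)P 0/6 ✗ · (2,4)Q 3/7 ✓ · (2,5)P 3/5 ✓
Row 3: (3,1)Q 3/4 ✓ · (3,2)Q 4/6 ✓ · (3,3)Q 3/7 ✓ · (3,4)P 3/6 ✓ · (3,5)Q 1/4 ✓
Row 4: (4,2)Q 5/7 ✓ · (4,3)P 4/8 ✓ · (4,4)P 5/7 ✓
Row 5: (5,1)Q 3/4 ✓ · (5,2)Q 3/6 ✓ · (5,3)P 5/7 ✓ · (5,4)P 5/6 ✓ · (5,5)P 3/4 ✓
Row 6: (6,1)Q 2/3 ✓ · (6,2)P 1/4 ✓ · (6,4)P 3/4 ✓ · (6,5)Q 0/3 ✗
For instance (2,2) has only 0/6 same-type neighbors, below 1/4.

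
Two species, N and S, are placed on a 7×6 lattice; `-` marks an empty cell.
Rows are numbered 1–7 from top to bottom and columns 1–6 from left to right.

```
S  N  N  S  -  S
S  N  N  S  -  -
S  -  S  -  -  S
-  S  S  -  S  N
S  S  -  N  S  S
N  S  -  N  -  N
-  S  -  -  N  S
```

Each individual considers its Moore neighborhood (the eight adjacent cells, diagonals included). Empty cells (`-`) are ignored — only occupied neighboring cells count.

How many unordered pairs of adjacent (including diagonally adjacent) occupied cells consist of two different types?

27

Scan each occupied cell's neighbors to the right and below (and the two forward diagonals) so each pair is counted once.
From row 1: 6 unlike of 13 pairs (running 6/13).
From row 2: 5 unlike of 8 pairs (running 11/21).
From row 3: 1 unlike of 5 pairs (running 12/26).
From row 4: 5 unlike of 11 pairs (running 17/37).
From row 5: 6 unlike of 11 pairs (running 23/48).
From row 6: 3 unlike of 6 pairs (running 26/54).
From row 7: 1 unlike of 1 pairs (running 27/55).
Total adjacent occupied pairs: 55; unlike-type pairs: 27.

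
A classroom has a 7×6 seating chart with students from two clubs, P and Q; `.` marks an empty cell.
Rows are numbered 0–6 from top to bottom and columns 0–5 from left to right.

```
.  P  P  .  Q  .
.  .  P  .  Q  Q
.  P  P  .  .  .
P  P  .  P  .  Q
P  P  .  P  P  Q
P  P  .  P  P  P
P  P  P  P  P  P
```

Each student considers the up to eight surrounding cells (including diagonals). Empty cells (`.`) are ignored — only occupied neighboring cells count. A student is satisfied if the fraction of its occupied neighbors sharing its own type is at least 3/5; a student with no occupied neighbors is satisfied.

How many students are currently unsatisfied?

Row 0: (0,1)P 2/2 satisfied · (0,2)P 2/2 satisfied · (0,4)Q 2/2 satisfied
Row 1: (1,2)P 4/4 satisfied · (1,4)Q 2/2 satisfied · (1,5)Q 2/2 satisfied
Row 2: (2,1)P 4/4 satisfied · (2,2)P 4/4 satisfied
Row 3: (3,0)P 4/4 satisfied · (3,1)P 5/5 satisfied · (3,3)P 3/3 satisfied · (3,5)Q 1/2 not
Row 4: (4,0)P 5/5 satisfied · (4,1)P 5/5 satisfied · (4,3)P 4/4 satisfied · (4,4)P 5/7 satisfied · (4,5)Q 1/4 not
Row 5: (5,0)P 5/5 satisfied · (5,1)P 6/6 satisfied · (5,3)P 6/6 satisfied · (5,4)P 7/8 satisfied · (5,5)P 4/5 satisfied
Row 6: (6,0)P 3/3 satisfied · (6,1)P 4/4 satisfied · (6,2)P 4/4 satisfied · (6,3)P 4/4 satisfied · (6,4)P 5/5 satisfied · (6,5)P 3/3 satisfied
Unsatisfied: (3,5), (4,5) — 2 in total.

2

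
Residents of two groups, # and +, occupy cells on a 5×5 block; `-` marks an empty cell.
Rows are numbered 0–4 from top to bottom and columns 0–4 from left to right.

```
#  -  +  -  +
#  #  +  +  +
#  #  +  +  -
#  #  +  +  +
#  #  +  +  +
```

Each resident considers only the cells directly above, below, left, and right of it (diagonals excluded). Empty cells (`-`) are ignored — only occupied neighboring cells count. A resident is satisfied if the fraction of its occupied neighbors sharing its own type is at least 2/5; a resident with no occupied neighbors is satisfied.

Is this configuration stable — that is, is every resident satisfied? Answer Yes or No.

Row 0: (0,0)# 1/1 ✓ · (0,2)+ 1/1 ✓ · (0,4)+ 1/1 ✓
Row 1: (1,0)# 3/3 ✓ · (1,1)# 2/3 ✓ · (1,2)+ 3/4 ✓ · (1,3)+ 3/3 ✓ · (1,4)+ 2/2 ✓
Row 2: (2,0)# 3/3 ✓ · (2,1)# 3/4 ✓ · (2,2)+ 3/4 ✓ · (2,3)+ 3/3 ✓
Row 3: (3,0)# 3/3 ✓ · (3,1)# 3/4 ✓ · (3,2)+ 3/4 ✓ · (3,3)+ 4/4 ✓ · (3,4)+ 2/2 ✓
Row 4: (4,0)# 2/2 ✓ · (4,1)# 2/3 ✓ · (4,2)+ 2/3 ✓ · (4,3)+ 3/3 ✓ · (4,4)+ 2/2 ✓
All meet the threshold, so the configuration is stable.

Yes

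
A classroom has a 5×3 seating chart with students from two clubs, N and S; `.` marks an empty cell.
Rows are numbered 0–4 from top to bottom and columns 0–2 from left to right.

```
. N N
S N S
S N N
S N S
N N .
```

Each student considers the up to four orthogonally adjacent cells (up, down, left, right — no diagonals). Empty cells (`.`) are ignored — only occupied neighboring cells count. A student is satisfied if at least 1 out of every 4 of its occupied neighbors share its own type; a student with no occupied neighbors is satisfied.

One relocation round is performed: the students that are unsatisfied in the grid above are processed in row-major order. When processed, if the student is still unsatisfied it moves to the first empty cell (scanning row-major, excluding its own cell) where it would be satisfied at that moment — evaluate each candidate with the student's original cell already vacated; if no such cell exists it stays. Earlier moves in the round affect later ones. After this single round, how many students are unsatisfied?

Initially unsatisfied (in order): (1,2), (3,2).
  (1,2) → (0,0).
  (3,2): no empty cell satisfies it; stays.
Resulting grid:
S N N
S N .
S N N
S N S
N N .
Unsatisfied now: (3,2).

1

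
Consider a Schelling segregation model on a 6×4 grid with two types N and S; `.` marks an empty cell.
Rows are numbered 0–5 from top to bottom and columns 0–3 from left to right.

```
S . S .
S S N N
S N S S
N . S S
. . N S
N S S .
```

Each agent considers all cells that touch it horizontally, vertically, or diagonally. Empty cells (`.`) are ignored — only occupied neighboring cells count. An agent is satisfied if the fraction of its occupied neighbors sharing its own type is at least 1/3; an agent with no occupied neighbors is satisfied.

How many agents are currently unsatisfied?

Row 0: (0,0)S 2/2 ✓ · (0,2)S 1/3 ✓
Row 1: (1,0)S 3/4 ✓ · (1,1)S 5/7 ✓ · (1,2)N 2/6 ✓ · (1,3)N 1/4 ✗
Row 2: (2,0)S 2/4 ✓ · (2,1)N 2/7 ✗ · (2,2)S 4/7 ✓ · (2,3)S 3/5 ✓
Row 3: (3,0)N 1/2 ✓ · (3,2)S 4/6 ✓ · (3,3)S 4/5 ✓
Row 4: (4,2)N 0/5 ✗ · (4,3)S 3/4 ✓
Row 5: (5,0)N 0/1 ✗ · (5,1)S 1/3 ✓ · (5,2)S 2/3 ✓
Unsatisfied: (1,3), (2,1), (4,2), (5,0) — 4 in total.

4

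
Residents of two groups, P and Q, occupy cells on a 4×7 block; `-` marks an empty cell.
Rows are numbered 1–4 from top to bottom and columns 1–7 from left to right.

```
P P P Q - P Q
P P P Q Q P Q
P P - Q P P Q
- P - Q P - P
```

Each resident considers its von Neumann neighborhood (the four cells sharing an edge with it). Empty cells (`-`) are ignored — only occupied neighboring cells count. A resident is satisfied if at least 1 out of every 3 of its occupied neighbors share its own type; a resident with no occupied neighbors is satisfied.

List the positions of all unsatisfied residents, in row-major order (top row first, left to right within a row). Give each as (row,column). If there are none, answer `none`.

(4,7)

Row 1: (1,1)P 2/2 ok · (1,2)P 3/3 ok · (1,3)P 2/3 ok · (1,4)Q 1/2 ok · (1,6)P 1/2 ok · (1,7)Q 1/2 ok
Row 2: (2,1)P 3/3 ok · (2,2)P 4/4 ok · (2,3)P 2/3 ok · (2,4)Q 3/4 ok · (2,5)Q 1/3 ok · (2,6)P 2/4 ok · (2,7)Q 2/3 ok
Row 3: (3,1)P 2/2 ok · (3,2)P 3/3 ok · (3,4)Q 2/3 ok · (3,5)P 2/4 ok · (3,6)P 2/3 ok · (3,7)Q 1/3 ok
Row 4: (4,2)P 1/1 ok · (4,4)Q 1/2 ok · (4,5)P 1/2 ok · (4,7)P 0/1 unhappy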